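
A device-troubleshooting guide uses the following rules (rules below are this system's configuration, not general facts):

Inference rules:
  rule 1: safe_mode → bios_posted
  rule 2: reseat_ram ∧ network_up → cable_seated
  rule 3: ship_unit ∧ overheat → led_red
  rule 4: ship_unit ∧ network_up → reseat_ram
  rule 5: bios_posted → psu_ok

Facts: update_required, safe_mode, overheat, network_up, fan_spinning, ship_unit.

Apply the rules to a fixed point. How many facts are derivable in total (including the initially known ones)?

Round 1: rule 1 [safe_mode → bios_posted]; rule 3 [ship_unit ∧ overheat → led_red]; rule 4 [ship_unit ∧ network_up → reseat_ram]. Adds bios_posted, led_red, reseat_ram.
Round 2: rule 2 [reseat_ram ∧ network_up → cable_seated]; rule 5 [bios_posted → psu_ok]. Adds cable_seated, psu_ok.
Closure: {bios_posted, cable_seated, fan_spinning, led_red, network_up, overheat, psu_ok, reseat_ram, safe_mode, ship_unit, update_required} — 11 facts.

11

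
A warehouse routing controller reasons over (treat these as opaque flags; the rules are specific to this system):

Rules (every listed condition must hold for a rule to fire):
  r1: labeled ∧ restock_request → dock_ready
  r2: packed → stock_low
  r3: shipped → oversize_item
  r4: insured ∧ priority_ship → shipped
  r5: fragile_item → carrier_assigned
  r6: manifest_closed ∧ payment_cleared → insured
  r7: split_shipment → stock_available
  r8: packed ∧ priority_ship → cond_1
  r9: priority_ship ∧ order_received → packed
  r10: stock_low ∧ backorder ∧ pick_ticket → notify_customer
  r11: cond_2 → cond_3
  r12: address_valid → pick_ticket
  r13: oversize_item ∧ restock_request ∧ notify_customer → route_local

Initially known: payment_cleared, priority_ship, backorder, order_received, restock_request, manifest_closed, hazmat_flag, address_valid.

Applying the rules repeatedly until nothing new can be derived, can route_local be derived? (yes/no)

yes

Round 1 fires r6, r9, r12, giving insured, packed, pick_ticket.
Round 2 fires r2, r4, r8, giving stock_low, shipped, cond_1.
Round 3 fires r3, r10, giving oversize_item, notify_customer.
Round 4 fires r13, giving route_local.
route_local appears in round 4, so it is derivable.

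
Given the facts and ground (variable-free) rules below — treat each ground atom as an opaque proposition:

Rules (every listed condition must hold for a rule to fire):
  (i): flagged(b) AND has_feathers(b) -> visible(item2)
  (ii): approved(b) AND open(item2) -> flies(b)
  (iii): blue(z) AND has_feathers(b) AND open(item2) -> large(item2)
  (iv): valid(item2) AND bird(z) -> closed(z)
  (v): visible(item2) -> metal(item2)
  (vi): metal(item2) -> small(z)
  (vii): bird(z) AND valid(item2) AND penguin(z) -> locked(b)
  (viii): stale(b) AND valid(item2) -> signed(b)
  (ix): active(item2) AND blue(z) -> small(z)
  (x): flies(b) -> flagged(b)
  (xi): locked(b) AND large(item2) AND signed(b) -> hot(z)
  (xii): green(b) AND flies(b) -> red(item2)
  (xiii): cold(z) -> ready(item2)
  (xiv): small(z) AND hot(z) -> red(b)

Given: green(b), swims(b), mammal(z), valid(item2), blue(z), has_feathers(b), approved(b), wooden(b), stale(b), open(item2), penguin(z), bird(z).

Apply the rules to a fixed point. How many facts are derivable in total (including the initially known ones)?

24

Round 1: (ii) [approved(b) AND open(item2) -> flies(b)]; (iii) [blue(z) AND has_feathers(b) AND open(item2) -> large(item2)]; (iv) [valid(item2) AND bird(z) -> closed(z)]; (vii) [bird(z) AND valid(item2) AND penguin(z) -> locked(b)]; (viii) [stale(b) AND valid(item2) -> signed(b)]. New: flies(b), large(item2), closed(z), locked(b), signed(b).
Round 2: (x) [flies(b) -> flagged(b)]; (xi) [locked(b) AND large(item2) AND signed(b) -> hot(z)]; (xii) [green(b) AND flies(b) -> red(item2)]. New: flagged(b), hot(z), red(item2).
Round 3: (i) [flagged(b) AND has_feathers(b) -> visible(item2)]. New: visible(item2).
Round 4: (v) [visible(item2) -> metal(item2)]. New: metal(item2).
Round 5: (vi) [metal(item2) -> small(z)]. New: small(z).
Round 6: (xiv) [small(z) AND hot(z) -> red(b)]. New: red(b).
Closure: {approved(b), bird(z), blue(z), closed(z), flagged(b), flies(b), green(b), has_feathers(b), hot(z), large(item2), locked(b), mammal(z), metal(item2), open(item2), penguin(z), red(b), red(item2), signed(b), small(z), stale(b), swims(b), valid(item2), visible(item2), wooden(b)} — 24 facts.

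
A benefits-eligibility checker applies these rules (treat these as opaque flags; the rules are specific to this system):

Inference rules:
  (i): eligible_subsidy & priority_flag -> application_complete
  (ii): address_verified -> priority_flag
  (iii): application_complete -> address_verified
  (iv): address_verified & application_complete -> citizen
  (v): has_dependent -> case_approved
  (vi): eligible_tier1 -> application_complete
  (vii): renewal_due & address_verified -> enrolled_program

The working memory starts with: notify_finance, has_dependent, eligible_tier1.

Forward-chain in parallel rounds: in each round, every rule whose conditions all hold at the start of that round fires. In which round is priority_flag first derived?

[1] (v) [has_dependent -> case_approved]; (vi) [eligible_tier1 -> application_complete]. ⇒ new: case_approved, application_complete.
[2] (iii) [application_complete -> address_verified]. ⇒ new: address_verified.
[3] (ii) [address_verified -> priority_flag]; (iv) [address_verified & application_complete -> citizen]. ⇒ new: priority_flag, citizen.
priority_flag first appears in round 3.

3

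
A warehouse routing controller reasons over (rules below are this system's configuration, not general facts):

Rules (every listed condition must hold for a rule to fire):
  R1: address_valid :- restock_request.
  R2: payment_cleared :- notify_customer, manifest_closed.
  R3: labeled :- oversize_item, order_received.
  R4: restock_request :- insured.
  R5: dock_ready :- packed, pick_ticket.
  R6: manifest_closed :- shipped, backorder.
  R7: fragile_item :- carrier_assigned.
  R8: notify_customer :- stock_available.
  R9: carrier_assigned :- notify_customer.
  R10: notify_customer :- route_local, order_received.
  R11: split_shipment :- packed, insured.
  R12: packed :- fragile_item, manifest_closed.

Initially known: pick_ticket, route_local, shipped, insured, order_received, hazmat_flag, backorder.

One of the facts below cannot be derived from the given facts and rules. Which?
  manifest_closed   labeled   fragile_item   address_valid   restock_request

labeled

Round 1: R4 [restock_request :- insured.]; R6 [manifest_closed :- shipped, backorder.]; R10 [notify_customer :- route_local, order_received.]. Adds restock_request, manifest_closed, notify_customer.
Round 2: R1 [address_valid :- restock_request.]; R2 [payment_cleared :- notify_customer, manifest_closed.]; R9 [carrier_assigned :- notify_customer.]. Adds address_valid, payment_cleared, carrier_assigned.
Round 3: R7 [fragile_item :- carrier_assigned.]. Adds fragile_item.
Round 4: R12 [packed :- fragile_item, manifest_closed.]. Adds packed.
Round 5: R5 [dock_ready :- packed, pick_ticket.]; R11 [split_shipment :- packed, insured.]. Adds dock_ready, split_shipment.
Derived: manifest_closed (round 1), restock_request (round 1), address_valid (round 2), fragile_item (round 3). labeled never appears in any round.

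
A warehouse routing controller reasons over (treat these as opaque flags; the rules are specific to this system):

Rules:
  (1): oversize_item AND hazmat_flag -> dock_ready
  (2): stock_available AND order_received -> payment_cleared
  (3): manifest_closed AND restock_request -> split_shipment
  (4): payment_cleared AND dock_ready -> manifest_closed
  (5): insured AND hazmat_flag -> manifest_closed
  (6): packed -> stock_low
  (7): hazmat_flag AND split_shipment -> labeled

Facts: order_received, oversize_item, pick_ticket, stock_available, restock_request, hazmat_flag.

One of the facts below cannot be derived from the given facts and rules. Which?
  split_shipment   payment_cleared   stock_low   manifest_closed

stock_low

Round 1 — (1), (2), derive dock_ready, payment_cleared.
Round 2 — (4), derive manifest_closed.
Round 3 — (3), derive split_shipment.
Round 4 — (7), derive labeled.
Derived: split_shipment (round 3), payment_cleared (round 1), manifest_closed (round 2). stock_low never appears in any round.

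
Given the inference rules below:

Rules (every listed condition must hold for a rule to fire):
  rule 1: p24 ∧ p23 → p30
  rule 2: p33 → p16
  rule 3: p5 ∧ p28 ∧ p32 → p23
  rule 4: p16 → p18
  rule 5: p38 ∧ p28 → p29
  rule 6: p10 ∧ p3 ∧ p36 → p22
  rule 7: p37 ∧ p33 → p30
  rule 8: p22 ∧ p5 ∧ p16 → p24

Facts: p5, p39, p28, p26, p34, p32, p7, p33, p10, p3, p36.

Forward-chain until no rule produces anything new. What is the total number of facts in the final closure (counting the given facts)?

17

Round 1: rule 2 [p33 → p16]; rule 3 [p5 ∧ p28 ∧ p32 → p23]; rule 6 [p10 ∧ p3 ∧ p36 → p22]. New: p16, p23, p22.
Round 2: rule 4 [p16 → p18]; rule 8 [p22 ∧ p5 ∧ p16 → p24]. New: p18, p24.
Round 3: rule 1 [p24 ∧ p23 → p30]. New: p30.
Closure: {p10, p16, p18, p22, p23, p24, p26, p28, p3, p30, p32, p33, p34, p36, p39, p5, p7} — 17 facts.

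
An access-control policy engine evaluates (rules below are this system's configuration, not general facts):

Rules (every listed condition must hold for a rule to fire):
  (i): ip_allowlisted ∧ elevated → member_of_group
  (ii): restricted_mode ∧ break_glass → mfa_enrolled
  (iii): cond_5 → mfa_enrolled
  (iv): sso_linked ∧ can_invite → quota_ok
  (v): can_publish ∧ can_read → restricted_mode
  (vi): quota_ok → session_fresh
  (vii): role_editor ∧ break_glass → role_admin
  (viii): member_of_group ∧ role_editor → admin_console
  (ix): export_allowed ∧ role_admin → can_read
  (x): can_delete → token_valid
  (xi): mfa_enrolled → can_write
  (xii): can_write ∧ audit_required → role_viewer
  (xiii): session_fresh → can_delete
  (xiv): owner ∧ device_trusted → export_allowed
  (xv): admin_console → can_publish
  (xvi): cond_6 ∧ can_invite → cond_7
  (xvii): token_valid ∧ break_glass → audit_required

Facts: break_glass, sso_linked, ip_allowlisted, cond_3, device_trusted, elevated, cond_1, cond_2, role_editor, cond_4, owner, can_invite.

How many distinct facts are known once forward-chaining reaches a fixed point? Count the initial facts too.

27

Round 1 fires (i), (iv), (vii), (xiv), giving member_of_group, quota_ok, role_admin, export_allowed.
Round 2 fires (vi), (viii), (ix), giving session_fresh, admin_console, can_read.
Round 3 fires (xiii), (xv), giving can_delete, can_publish.
Round 4 fires (v), (x), giving restricted_mode, token_valid.
Round 5 fires (ii), (xvii), giving mfa_enrolled, audit_required.
Round 6 fires (xi), giving can_write.
Round 7 fires (xii), giving role_viewer.
Closure: {admin_console, audit_required, break_glass, can_delete, can_invite, can_publish, can_read, can_write, cond_1, cond_2, cond_3, cond_4, device_trusted, elevated, export_allowed, ip_allowlisted, member_of_group, mfa_enrolled, owner, quota_ok, restricted_mode, role_admin, role_editor, role_viewer, session_fresh, sso_linked, token_valid} — 27 facts.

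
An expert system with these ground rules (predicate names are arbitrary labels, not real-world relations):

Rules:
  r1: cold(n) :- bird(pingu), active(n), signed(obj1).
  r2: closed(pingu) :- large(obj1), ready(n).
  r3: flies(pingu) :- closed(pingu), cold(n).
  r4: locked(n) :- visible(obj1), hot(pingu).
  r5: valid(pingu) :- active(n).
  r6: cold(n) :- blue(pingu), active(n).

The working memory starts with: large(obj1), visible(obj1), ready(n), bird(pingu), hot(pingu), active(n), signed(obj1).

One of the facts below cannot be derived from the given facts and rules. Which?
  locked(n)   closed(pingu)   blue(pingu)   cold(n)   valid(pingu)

blue(pingu)

[1] r1 [cold(n) :- bird(pingu), active(n), signed(obj1).]; r2 [closed(pingu) :- large(obj1), ready(n).]; r4 [locked(n) :- visible(obj1), hot(pingu).]; r5 [valid(pingu) :- active(n).]. ⇒ new: cold(n), closed(pingu), locked(n), valid(pingu).
[2] r3 [flies(pingu) :- closed(pingu), cold(n).]. ⇒ new: flies(pingu).
Derived: closed(pingu) (round 1), locked(n) (round 1), cold(n) (round 1), valid(pingu) (round 1). blue(pingu) never appears in any round.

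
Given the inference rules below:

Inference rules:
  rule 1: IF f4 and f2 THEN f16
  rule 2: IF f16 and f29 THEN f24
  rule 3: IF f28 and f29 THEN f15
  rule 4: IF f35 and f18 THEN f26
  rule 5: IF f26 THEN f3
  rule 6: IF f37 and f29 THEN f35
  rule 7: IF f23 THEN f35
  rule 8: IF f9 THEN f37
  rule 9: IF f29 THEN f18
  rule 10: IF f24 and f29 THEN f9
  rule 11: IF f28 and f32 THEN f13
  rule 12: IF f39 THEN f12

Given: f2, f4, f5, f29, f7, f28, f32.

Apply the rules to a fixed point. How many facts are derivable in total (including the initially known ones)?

Round 1: rule 1 [IF f4 and f2 THEN f16]; rule 3 [IF f28 and f29 THEN f15]; rule 9 [IF f29 THEN f18]; rule 11 [IF f28 and f32 THEN f13]. Adds f16, f15, f18, f13.
Round 2: rule 2 [IF f16 and f29 THEN f24]. Adds f24.
Round 3: rule 10 [IF f24 and f29 THEN f9]. Adds f9.
Round 4: rule 8 [IF f9 THEN f37]. Adds f37.
Round 5: rule 6 [IF f37 and f29 THEN f35]. Adds f35.
Round 6: rule 4 [IF f35 and f18 THEN f26]. Adds f26.
Round 7: rule 5 [IF f26 THEN f3]. Adds f3.
Closure: {f13, f15, f16, f18, f2, f24, f26, f28, f29, f3, f32, f35, f37, f4, f5, f7, f9} — 17 facts.

17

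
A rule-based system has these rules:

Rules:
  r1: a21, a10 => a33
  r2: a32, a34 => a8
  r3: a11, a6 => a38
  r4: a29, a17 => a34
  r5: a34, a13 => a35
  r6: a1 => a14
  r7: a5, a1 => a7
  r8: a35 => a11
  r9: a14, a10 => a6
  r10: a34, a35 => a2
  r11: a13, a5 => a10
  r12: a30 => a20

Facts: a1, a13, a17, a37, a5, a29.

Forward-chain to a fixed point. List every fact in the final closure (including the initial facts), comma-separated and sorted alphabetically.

Round 1 fires r4, r6, r7, r11, giving a34, a14, a7, a10.
Round 2 fires r5, r9, giving a35, a6.
Round 3 fires r8, r10, giving a11, a2.
Round 4 fires r3, giving a38.

a1, a10, a11, a13, a14, a17, a2, a29, a34, a35, a37, a38, a5, a6, a7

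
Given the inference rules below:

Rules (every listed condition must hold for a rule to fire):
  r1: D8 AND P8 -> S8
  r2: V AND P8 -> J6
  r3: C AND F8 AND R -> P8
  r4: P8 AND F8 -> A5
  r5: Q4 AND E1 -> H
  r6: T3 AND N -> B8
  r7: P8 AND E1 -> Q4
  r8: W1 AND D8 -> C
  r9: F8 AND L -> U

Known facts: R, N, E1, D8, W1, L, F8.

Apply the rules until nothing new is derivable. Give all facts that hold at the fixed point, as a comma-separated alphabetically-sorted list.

Round 1 fires r8, r9, giving C, U.
Round 2 fires r3, giving P8.
Round 3 fires r1, r4, r7, giving S8, A5, Q4.
Round 4 fires r5, giving H.

A5, C, D8, E1, F8, H, L, N, P8, Q4, R, S8, U, W1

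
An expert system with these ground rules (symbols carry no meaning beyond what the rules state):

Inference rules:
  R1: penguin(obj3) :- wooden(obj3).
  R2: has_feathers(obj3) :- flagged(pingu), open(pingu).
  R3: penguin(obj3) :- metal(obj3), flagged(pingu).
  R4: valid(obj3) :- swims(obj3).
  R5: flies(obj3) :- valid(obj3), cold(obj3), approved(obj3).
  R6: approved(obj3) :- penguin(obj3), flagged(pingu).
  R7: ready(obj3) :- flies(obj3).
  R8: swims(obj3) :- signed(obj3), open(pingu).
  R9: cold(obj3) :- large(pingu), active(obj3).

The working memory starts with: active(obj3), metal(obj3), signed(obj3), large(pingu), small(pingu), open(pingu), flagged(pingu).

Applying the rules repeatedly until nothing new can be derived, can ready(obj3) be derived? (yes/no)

yes

Round 1 fires R2, R3, R8, R9, giving has_feathers(obj3), penguin(obj3), swims(obj3), cold(obj3).
Round 2 fires R4, R6, giving valid(obj3), approved(obj3).
Round 3 fires R5, giving flies(obj3).
Round 4 fires R7, giving ready(obj3).
ready(obj3) appears in round 4, so it is derivable.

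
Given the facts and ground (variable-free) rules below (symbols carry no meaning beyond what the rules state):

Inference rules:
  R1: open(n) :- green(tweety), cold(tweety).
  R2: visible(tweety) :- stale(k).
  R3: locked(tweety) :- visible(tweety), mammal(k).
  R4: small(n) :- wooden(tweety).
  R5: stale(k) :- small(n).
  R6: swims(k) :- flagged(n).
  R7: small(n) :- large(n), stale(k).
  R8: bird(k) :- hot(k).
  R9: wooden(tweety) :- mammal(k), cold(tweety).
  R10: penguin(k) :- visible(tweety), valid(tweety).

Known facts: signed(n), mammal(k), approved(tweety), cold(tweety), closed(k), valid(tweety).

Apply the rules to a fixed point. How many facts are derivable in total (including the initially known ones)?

12

Round 1: R9 [wooden(tweety) :- mammal(k), cold(tweety).]. Adds wooden(tweety).
Round 2: R4 [small(n) :- wooden(tweety).]. Adds small(n).
Round 3: R5 [stale(k) :- small(n).]. Adds stale(k).
Round 4: R2 [visible(tweety) :- stale(k).]. Adds visible(tweety).
Round 5: R3 [locked(tweety) :- visible(tweety), mammal(k).]; R10 [penguin(k) :- visible(tweety), valid(tweety).]. Adds locked(tweety), penguin(k).
Closure: {approved(tweety), closed(k), cold(tweety), locked(tweety), mammal(k), penguin(k), signed(n), small(n), stale(k), valid(tweety), visible(tweety), wooden(tweety)} — 12 facts.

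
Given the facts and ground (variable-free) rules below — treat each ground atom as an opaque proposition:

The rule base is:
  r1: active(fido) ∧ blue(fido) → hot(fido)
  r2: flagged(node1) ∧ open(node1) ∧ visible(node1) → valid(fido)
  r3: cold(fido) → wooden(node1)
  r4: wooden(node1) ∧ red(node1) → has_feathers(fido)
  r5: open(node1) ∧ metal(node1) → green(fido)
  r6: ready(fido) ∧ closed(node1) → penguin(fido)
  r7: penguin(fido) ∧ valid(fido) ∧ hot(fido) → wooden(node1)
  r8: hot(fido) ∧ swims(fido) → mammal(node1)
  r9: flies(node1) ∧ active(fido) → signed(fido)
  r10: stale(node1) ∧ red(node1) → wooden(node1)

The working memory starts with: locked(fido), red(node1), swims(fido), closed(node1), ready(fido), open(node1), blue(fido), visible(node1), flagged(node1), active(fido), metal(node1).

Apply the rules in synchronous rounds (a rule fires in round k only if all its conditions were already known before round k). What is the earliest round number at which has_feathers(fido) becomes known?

3

Round 1: r1 [active(fido) ∧ blue(fido) → hot(fido)]; r2 [flagged(node1) ∧ open(node1) ∧ visible(node1) → valid(fido)]; r5 [open(node1) ∧ metal(node1) → green(fido)]; r6 [ready(fido) ∧ closed(node1) → penguin(fido)]. Adds hot(fido), valid(fido), green(fido), penguin(fido).
Round 2: r7 [penguin(fido) ∧ valid(fido) ∧ hot(fido) → wooden(node1)]; r8 [hot(fido) ∧ swims(fido) → mammal(node1)]. Adds wooden(node1), mammal(node1).
Round 3: r4 [wooden(node1) ∧ red(node1) → has_feathers(fido)]. Adds has_feathers(fido).
has_feathers(fido) first appears in round 3.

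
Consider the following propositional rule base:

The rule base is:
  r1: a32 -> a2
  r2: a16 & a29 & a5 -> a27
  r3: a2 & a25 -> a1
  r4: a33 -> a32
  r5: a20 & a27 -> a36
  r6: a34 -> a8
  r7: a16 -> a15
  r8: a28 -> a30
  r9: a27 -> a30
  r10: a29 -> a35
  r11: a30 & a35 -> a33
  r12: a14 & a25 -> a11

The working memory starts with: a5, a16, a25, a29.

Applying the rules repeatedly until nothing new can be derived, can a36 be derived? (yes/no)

no

Round 1 — r2, r7, r10, derive a27, a15, a35.
Round 2 — r9, derive a30.
Round 3 — r11, derive a33.
Round 4 — r4, derive a32.
Round 5 — r1, derive a2.
Round 6 — r3, derive a1.
Fixed point reached. a36 is concluded only by r5; r5 needs a20 (never derived).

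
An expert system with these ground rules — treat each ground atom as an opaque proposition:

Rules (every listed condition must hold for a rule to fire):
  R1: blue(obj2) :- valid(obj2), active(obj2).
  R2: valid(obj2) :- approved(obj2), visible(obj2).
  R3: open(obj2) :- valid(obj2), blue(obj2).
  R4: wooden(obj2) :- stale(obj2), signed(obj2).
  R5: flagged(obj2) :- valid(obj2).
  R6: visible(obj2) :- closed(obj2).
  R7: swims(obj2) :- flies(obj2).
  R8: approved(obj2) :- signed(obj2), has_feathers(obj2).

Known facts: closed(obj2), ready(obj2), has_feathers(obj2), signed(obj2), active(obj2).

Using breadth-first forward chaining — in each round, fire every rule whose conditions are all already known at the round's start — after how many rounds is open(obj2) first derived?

Round 1: R6 [visible(obj2) :- closed(obj2).]; R8 [approved(obj2) :- signed(obj2), has_feathers(obj2).]. New: visible(obj2), approved(obj2).
Round 2: R2 [valid(obj2) :- approved(obj2), visible(obj2).]. New: valid(obj2).
Round 3: R1 [blue(obj2) :- valid(obj2), active(obj2).]; R5 [flagged(obj2) :- valid(obj2).]. New: blue(obj2), flagged(obj2).
Round 4: R3 [open(obj2) :- valid(obj2), blue(obj2).]. New: open(obj2).
open(obj2) first appears in round 4.

4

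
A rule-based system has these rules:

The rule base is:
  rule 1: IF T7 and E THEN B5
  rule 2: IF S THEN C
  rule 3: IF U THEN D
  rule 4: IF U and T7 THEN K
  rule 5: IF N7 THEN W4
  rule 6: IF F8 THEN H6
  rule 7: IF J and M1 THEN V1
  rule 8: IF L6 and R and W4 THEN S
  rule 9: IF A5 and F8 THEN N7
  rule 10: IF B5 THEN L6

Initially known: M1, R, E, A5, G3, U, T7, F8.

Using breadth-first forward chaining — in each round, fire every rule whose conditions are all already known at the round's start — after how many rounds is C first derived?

4

Round 1 — rule 1, rule 3, rule 4, rule 6, rule 9, derive B5, D, K, H6, N7.
Round 2 — rule 5, rule 10, derive W4, L6.
Round 3 — rule 8, derive S.
Round 4 — rule 2, derive C.
C first appears in round 4.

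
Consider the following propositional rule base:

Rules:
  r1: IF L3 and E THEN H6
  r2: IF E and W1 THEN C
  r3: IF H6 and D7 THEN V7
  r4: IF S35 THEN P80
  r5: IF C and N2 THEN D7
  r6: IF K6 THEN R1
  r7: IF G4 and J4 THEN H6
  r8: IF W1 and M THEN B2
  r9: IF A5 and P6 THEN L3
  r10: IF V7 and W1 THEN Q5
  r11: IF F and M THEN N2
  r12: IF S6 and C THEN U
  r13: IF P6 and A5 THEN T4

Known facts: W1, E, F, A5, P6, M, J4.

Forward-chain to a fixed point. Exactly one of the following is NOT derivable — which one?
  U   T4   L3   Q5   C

Round 1: r2 [IF E and W1 THEN C]; r8 [IF W1 and M THEN B2]; r9 [IF A5 and P6 THEN L3]; r11 [IF F and M THEN N2]; r13 [IF P6 and A5 THEN T4]. New: C, B2, L3, N2, T4.
Round 2: r1 [IF L3 and E THEN H6]; r5 [IF C and N2 THEN D7]. New: H6, D7.
Round 3: r3 [IF H6 and D7 THEN V7]. New: V7.
Round 4: r10 [IF V7 and W1 THEN Q5]. New: Q5.
Derived: C (round 1), L3 (round 1), Q5 (round 4), T4 (round 1). U never appears in any round.

U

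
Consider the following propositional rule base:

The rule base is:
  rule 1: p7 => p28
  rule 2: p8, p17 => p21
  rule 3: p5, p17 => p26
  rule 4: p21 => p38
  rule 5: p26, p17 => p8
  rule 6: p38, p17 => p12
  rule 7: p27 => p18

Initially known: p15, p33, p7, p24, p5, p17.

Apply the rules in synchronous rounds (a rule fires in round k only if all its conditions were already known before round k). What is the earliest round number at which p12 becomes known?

5

Round 1: rule 1 [p7 => p28]; rule 3 [p5, p17 => p26]. New: p28, p26.
Round 2: rule 5 [p26, p17 => p8]. New: p8.
Round 3: rule 2 [p8, p17 => p21]. New: p21.
Round 4: rule 4 [p21 => p38]. New: p38.
Round 5: rule 6 [p38, p17 => p12]. New: p12.
p12 first appears in round 5.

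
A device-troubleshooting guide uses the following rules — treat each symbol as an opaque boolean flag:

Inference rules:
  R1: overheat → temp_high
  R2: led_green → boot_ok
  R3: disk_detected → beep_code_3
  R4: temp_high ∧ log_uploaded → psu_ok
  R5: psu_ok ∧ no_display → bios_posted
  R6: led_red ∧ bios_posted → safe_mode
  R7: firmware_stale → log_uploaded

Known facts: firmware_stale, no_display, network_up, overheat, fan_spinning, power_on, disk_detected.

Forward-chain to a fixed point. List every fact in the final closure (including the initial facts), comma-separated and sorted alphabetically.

beep_code_3, bios_posted, disk_detected, fan_spinning, firmware_stale, log_uploaded, network_up, no_display, overheat, power_on, psu_ok, temp_high

Round 1: R1 [overheat → temp_high]; R3 [disk_detected → beep_code_3]; R7 [firmware_stale → log_uploaded]. Adds temp_high, beep_code_3, log_uploaded.
Round 2: R4 [temp_high ∧ log_uploaded → psu_ok]. Adds psu_ok.
Round 3: R5 [psu_ok ∧ no_display → bios_posted]. Adds bios_posted.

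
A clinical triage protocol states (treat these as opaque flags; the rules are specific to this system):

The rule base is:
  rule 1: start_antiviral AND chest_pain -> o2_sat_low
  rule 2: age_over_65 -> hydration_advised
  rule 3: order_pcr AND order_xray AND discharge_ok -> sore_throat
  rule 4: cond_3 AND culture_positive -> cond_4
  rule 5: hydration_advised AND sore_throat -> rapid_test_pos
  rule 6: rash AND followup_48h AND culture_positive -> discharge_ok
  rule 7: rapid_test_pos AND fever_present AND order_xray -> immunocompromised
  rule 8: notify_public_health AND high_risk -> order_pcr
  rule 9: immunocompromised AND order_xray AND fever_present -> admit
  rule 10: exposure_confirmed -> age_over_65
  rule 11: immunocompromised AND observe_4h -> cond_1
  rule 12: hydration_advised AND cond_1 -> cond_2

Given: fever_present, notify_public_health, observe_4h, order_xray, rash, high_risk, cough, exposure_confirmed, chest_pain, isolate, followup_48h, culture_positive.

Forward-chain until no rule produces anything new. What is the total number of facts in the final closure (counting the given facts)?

Round 1 fires rule 6, rule 8, rule 10, giving discharge_ok, order_pcr, age_over_65.
Round 2 fires rule 2, rule 3, giving hydration_advised, sore_throat.
Round 3 fires rule 5, giving rapid_test_pos.
Round 4 fires rule 7, giving immunocompromised.
Round 5 fires rule 9, rule 11, giving admit, cond_1.
Round 6 fires rule 12, giving cond_2.
Closure: {admit, age_over_65, chest_pain, cond_1, cond_2, cough, culture_positive, discharge_ok, exposure_confirmed, fever_present, followup_48h, high_risk, hydration_advised, immunocompromised, isolate, notify_public_health, observe_4h, order_pcr, order_xray, rapid_test_pos, rash, sore_throat} — 22 facts.

22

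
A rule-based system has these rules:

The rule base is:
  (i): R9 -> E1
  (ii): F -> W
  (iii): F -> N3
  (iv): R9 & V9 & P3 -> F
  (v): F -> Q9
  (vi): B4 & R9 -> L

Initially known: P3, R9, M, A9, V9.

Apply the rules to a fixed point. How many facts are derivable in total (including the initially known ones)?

Round 1: (i) [R9 -> E1]; (iv) [R9 & V9 & P3 -> F]. Adds E1, F.
Round 2: (ii) [F -> W]; (iii) [F -> N3]; (v) [F -> Q9]. Adds W, N3, Q9.
Closure: {A9, E1, F, M, N3, P3, Q9, R9, V9, W} — 10 facts.

10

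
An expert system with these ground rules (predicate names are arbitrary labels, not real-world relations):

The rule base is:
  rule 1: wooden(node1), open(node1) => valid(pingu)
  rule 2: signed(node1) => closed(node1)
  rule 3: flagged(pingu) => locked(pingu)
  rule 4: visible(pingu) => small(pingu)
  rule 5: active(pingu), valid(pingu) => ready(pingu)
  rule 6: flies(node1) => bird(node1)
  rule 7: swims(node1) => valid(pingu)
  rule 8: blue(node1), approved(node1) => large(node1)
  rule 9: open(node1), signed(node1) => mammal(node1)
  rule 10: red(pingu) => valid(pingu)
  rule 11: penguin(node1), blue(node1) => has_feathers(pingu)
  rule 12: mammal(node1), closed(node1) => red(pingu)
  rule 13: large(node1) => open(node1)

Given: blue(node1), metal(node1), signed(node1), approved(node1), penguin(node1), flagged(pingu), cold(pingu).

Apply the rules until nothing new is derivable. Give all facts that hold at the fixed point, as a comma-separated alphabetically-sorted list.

approved(node1), blue(node1), closed(node1), cold(pingu), flagged(pingu), has_feathers(pingu), large(node1), locked(pingu), mammal(node1), metal(node1), open(node1), penguin(node1), red(pingu), signed(node1), valid(pingu)

[1] rule 2 [signed(node1) => closed(node1)]; rule 3 [flagged(pingu) => locked(pingu)]; rule 8 [blue(node1), approved(node1) => large(node1)]; rule 11 [penguin(node1), blue(node1) => has_feathers(pingu)]. ⇒ new: closed(node1), locked(pingu), large(node1), has_feathers(pingu).
[2] rule 13 [large(node1) => open(node1)]. ⇒ new: open(node1).
[3] rule 9 [open(node1), signed(node1) => mammal(node1)]. ⇒ new: mammal(node1).
[4] rule 12 [mammal(node1), closed(node1) => red(pingu)]. ⇒ new: red(pingu).
[5] rule 10 [red(pingu) => valid(pingu)]. ⇒ new: valid(pingu).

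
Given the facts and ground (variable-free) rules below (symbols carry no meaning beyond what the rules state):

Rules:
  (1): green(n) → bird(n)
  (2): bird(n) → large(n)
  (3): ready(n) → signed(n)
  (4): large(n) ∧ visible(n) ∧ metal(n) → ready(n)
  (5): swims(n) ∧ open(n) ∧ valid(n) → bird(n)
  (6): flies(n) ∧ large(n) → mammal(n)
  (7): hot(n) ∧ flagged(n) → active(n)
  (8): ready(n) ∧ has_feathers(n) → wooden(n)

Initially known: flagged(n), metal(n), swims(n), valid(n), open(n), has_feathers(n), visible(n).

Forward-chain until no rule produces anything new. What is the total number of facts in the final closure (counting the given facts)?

Round 1: (5) [swims(n) ∧ open(n) ∧ valid(n) → bird(n)]. New: bird(n).
Round 2: (2) [bird(n) → large(n)]. New: large(n).
Round 3: (4) [large(n) ∧ visible(n) ∧ metal(n) → ready(n)]. New: ready(n).
Round 4: (3) [ready(n) → signed(n)]; (8) [ready(n) ∧ has_feathers(n) → wooden(n)]. New: signed(n), wooden(n).
Closure: {bird(n), flagged(n), has_feathers(n), large(n), metal(n), open(n), ready(n), signed(n), swims(n), valid(n), visible(n), wooden(n)} — 12 facts.

12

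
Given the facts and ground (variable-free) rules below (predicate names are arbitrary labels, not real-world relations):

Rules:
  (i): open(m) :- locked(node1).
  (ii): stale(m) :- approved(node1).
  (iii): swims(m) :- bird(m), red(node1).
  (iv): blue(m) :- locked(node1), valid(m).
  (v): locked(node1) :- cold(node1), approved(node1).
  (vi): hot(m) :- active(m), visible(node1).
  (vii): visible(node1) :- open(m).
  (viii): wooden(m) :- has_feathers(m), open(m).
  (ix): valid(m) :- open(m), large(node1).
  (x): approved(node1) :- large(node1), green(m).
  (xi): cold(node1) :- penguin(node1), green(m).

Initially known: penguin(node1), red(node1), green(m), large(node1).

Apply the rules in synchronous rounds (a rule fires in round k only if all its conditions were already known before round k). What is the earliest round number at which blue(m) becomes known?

Round 1 — (x), (xi), derive approved(node1), cold(node1).
Round 2 — (ii), (v), derive stale(m), locked(node1).
Round 3 — (i), derive open(m).
Round 4 — (vii), (ix), derive visible(node1), valid(m).
Round 5 — (iv), derive blue(m).
blue(m) first appears in round 5.

5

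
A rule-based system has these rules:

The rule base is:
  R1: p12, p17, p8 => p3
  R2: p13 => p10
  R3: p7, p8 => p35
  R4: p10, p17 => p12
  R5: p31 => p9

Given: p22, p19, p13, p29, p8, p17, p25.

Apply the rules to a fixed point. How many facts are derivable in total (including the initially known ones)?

Round 1: R2 [p13 => p10]. New: p10.
Round 2: R4 [p10, p17 => p12]. New: p12.
Round 3: R1 [p12, p17, p8 => p3]. New: p3.
Closure: {p10, p12, p13, p17, p19, p22, p25, p29, p3, p8} — 10 facts.

10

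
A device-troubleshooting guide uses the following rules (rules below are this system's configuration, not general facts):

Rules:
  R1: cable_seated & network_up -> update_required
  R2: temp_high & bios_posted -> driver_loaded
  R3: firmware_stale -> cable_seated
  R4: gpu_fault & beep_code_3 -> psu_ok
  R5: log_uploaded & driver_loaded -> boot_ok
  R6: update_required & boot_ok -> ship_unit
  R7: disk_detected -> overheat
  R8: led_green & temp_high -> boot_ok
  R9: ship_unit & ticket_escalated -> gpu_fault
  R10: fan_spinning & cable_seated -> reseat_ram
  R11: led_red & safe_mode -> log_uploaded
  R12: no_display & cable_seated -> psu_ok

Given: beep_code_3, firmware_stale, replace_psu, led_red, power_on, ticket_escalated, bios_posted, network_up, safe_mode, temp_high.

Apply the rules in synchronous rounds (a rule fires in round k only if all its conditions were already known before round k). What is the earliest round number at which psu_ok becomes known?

5

Round 1: R2 [temp_high & bios_posted -> driver_loaded]; R3 [firmware_stale -> cable_seated]; R11 [led_red & safe_mode -> log_uploaded]. New: driver_loaded, cable_seated, log_uploaded.
Round 2: R1 [cable_seated & network_up -> update_required]; R5 [log_uploaded & driver_loaded -> boot_ok]. New: update_required, boot_ok.
Round 3: R6 [update_required & boot_ok -> ship_unit]. New: ship_unit.
Round 4: R9 [ship_unit & ticket_escalated -> gpu_fault]. New: gpu_fault.
Round 5: R4 [gpu_fault & beep_code_3 -> psu_ok]. New: psu_ok.
psu_ok first appears in round 5.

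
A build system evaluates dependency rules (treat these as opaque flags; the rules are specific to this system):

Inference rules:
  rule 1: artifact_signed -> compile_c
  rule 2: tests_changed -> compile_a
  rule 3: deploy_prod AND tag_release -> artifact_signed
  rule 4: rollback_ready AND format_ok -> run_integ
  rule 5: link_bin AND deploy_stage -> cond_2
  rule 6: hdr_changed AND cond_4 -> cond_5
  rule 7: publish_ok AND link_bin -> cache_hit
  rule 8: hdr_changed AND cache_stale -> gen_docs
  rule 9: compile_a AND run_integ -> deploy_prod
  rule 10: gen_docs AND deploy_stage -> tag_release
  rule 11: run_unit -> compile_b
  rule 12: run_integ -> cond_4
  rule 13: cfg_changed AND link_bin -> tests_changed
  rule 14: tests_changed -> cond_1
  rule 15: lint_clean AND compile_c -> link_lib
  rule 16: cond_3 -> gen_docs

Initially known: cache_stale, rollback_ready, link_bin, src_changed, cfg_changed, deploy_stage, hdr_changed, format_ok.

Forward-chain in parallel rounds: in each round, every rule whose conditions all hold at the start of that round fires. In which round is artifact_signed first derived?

[1] rule 4 [rollback_ready AND format_ok -> run_integ]; rule 5 [link_bin AND deploy_stage -> cond_2]; rule 8 [hdr_changed AND cache_stale -> gen_docs]; rule 13 [cfg_changed AND link_bin -> tests_changed]. ⇒ new: run_integ, cond_2, gen_docs, tests_changed.
[2] rule 2 [tests_changed -> compile_a]; rule 10 [gen_docs AND deploy_stage -> tag_release]; rule 12 [run_integ -> cond_4]; rule 14 [tests_changed -> cond_1]. ⇒ new: compile_a, tag_release, cond_4, cond_1.
[3] rule 6 [hdr_changed AND cond_4 -> cond_5]; rule 9 [compile_a AND run_integ -> deploy_prod]. ⇒ new: cond_5, deploy_prod.
[4] rule 3 [deploy_prod AND tag_release -> artifact_signed]. ⇒ new: artifact_signed.
artifact_signed first appears in round 4.

4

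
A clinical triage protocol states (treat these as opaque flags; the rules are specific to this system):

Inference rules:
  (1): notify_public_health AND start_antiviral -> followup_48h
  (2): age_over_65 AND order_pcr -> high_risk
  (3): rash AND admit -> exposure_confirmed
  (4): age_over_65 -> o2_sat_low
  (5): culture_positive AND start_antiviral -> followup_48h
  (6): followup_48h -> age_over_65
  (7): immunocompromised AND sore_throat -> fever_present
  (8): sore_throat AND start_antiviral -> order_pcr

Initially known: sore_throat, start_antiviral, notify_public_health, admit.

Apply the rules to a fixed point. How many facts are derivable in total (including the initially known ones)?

Round 1: (1) [notify_public_health AND start_antiviral -> followup_48h]; (8) [sore_throat AND start_antiviral -> order_pcr]. Adds followup_48h, order_pcr.
Round 2: (6) [followup_48h -> age_over_65]. Adds age_over_65.
Round 3: (2) [age_over_65 AND order_pcr -> high_risk]; (4) [age_over_65 -> o2_sat_low]. Adds high_risk, o2_sat_low.
Closure: {admit, age_over_65, followup_48h, high_risk, notify_public_health, o2_sat_low, order_pcr, sore_throat, start_antiviral} — 9 facts.

9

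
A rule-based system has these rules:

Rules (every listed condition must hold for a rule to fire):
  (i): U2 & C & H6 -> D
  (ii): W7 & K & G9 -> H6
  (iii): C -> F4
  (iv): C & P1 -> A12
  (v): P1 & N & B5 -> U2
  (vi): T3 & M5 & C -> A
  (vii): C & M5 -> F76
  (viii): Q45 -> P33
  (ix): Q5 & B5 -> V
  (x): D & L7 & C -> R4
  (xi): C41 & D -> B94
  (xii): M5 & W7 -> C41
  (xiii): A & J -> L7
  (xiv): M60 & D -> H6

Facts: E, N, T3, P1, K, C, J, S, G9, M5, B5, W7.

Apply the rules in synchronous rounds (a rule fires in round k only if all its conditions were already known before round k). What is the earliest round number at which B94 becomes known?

Round 1: (ii) [W7 & K & G9 -> H6]; (iii) [C -> F4]; (iv) [C & P1 -> A12]; (v) [P1 & N & B5 -> U2]; (vi) [T3 & M5 & C -> A]; (vii) [C & M5 -> F76]; (xii) [M5 & W7 -> C41]. New: H6, F4, A12, U2, A, F76, C41.
Round 2: (i) [U2 & C & H6 -> D]; (xiii) [A & J -> L7]. New: D, L7.
Round 3: (x) [D & L7 & C -> R4]; (xi) [C41 & D -> B94]. New: R4, B94.
B94 first appears in round 3.

3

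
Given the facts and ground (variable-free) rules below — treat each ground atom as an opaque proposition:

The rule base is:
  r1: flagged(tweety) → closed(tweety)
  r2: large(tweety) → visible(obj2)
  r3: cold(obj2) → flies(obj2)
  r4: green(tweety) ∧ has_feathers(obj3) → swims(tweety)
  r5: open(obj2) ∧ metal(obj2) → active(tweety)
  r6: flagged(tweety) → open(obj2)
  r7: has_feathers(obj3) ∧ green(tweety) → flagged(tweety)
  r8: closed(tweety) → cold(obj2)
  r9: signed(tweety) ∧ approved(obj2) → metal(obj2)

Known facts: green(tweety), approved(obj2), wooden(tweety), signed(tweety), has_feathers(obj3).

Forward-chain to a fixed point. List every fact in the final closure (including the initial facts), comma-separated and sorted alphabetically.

active(tweety), approved(obj2), closed(tweety), cold(obj2), flagged(tweety), flies(obj2), green(tweety), has_feathers(obj3), metal(obj2), open(obj2), signed(tweety), swims(tweety), wooden(tweety)

Round 1 — r4, r7, r9, derive swims(tweety), flagged(tweety), metal(obj2).
Round 2 — r1, r6, derive closed(tweety), open(obj2).
Round 3 — r5, r8, derive active(tweety), cold(obj2).
Round 4 — r3, derive flies(obj2).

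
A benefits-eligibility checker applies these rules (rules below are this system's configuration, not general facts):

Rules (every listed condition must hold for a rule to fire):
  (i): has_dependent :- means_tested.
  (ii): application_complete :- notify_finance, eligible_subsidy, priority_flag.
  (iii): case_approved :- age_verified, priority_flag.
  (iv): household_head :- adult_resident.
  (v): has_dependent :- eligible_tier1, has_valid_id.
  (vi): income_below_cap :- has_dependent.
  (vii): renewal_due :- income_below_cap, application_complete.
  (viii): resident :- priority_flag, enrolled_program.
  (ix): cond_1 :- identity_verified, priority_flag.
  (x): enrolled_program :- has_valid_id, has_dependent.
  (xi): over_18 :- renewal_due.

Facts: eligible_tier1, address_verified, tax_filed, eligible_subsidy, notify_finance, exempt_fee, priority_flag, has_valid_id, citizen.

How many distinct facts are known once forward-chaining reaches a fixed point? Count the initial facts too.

16

Round 1 — (ii), (v), derive application_complete, has_dependent.
Round 2 — (vi), (x), derive income_below_cap, enrolled_program.
Round 3 — (vii), (viii), derive renewal_due, resident.
Round 4 — (xi), derive over_18.
Closure: {address_verified, application_complete, citizen, eligible_subsidy, eligible_tier1, enrolled_program, exempt_fee, has_dependent, has_valid_id, income_below_cap, notify_finance, over_18, priority_flag, renewal_due, resident, tax_filed} — 16 facts.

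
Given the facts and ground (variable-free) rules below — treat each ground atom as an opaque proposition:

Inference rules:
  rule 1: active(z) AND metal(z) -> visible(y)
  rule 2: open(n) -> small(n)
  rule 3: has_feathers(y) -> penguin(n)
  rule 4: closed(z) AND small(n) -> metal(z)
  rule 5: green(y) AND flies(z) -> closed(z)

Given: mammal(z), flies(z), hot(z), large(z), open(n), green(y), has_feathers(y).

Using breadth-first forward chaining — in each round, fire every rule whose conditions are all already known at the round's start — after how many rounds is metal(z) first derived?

2

[1] rule 2 [open(n) -> small(n)]; rule 3 [has_feathers(y) -> penguin(n)]; rule 5 [green(y) AND flies(z) -> closed(z)]. ⇒ new: small(n), penguin(n), closed(z).
[2] rule 4 [closed(z) AND small(n) -> metal(z)]. ⇒ new: metal(z).
metal(z) first appears in round 2.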